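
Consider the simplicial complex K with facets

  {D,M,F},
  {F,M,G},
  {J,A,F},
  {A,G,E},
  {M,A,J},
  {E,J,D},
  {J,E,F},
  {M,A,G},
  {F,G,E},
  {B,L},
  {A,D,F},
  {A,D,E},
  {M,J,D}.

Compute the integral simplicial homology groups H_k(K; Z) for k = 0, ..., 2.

H_0 ≅ Z^2,  H_1 ≅ Z_2,  H_2 = 0.

K has 9 vertices, 19 edges, 12 triangles.
rank ∂_0 = 0, rank ∂_1 = 7 ⇒ b_0 = 9 − 0 − 7 = 2; all invariant factors of ∂_1 are 1 so no torsion. So H_0 = Z^2.
rank ∂_1 = 7, rank ∂_2 = 12 ⇒ b_1 = 19 − 7 − 12 = 0; ∂_2 has invariant factor(s) [2] giving torsion. So H_1 = Z_2.
rank ∂_2 = 12, rank ∂_3 = 0 ⇒ b_2 = 12 − 12 − 0 = 0. So H_2 = 0.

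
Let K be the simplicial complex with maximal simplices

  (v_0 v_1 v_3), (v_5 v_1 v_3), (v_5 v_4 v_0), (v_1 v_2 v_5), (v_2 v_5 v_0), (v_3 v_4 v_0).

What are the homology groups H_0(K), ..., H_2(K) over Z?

Take the total order v_0 < v_1 < v_2 < v_3 < v_4 < v_5 on the vertex set. Then K (dimension 2) consists of the simplices:

  0-simplices (6): [v_0], [v_1], [v_2], [v_3], [v_4], [v_5]
  1-simplices (12): [v_0,v_1], [v_0,v_2], [v_0,v_3], [v_0,v_4], [v_0,v_5], [v_1,v_2], [v_1,v_3], [v_1,v_5], [v_2,v_5], [v_3,v_4], [v_3,v_5], [v_4,v_5]
  2-simplices (6): [v_0,v_1,v_3], [v_0,v_2,v_5], [v_0,v_3,v_4], [v_0,v_4,v_5], [v_1,v_2,v_5], [v_1,v_3,v_5]

giving chain groups C_0 ≅ Z^6, C_1 ≅ Z^12, C_2 ≅ Z^6.

The boundary map ∂_1: C_1 → C_0 maps an edge to its endpoints' difference, ∂[p,q] = q − p. For instance
  ∂[v_2,v_5] = [v_5] − [v_2].
As a 6×12 matrix over Z this has rank 5, with invariant factors (1,1,1,1,1).

Boundary ∂_2: C_2 → C_1 acts by ∂[p,q,r] = [q,r] − [p,r] + [p,q]. For instance
  ∂[v_0,v_2,v_5] = [v_2,v_5] − [v_0,v_5] + [v_0,v_2],
  ∂[v_1,v_2,v_5] = [v_2,v_5] − [v_1,v_5] + [v_1,v_2].
The 12×6 boundary matrix has rank 6 and Smith normal form diag(1,1,1,1,1,1).

Now H_k = ker ∂_k / im ∂_{k+1}, so:

  H_0: rank C_0 − rank ∂_1 = 6 − 5 = 1, and the invariant factors of ∂_1 are all 1, so H_0 = Z.
  H_1: rank ker ∂_1 − rank ∂_2 = (12 − 5) − 6 = 1, and the invariant factors of ∂_2 are all 1, so H_1 = Z.
  H_2: rank ker ∂_2 − rank ∂_3 = (6 − 6) − 0 = 0, and there is no ∂_3, so H_2 = 0.

(K is a triangulation of the cylinder S^1 x I.)

H_0 = Z,  H_1 = Z,  H_2 = 0.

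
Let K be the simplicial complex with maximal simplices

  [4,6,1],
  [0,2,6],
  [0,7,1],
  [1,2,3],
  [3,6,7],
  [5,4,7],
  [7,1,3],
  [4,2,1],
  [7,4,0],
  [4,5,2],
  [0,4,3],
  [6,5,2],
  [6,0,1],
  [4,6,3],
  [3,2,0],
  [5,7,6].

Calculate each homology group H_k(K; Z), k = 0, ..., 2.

H_0 ≅ Z,  H_1 ≅ Z^2,  H_2 ≅ Z.

We work with the vertex ordering 0 < 1 < 2 < 3 < 4 < 5 < 6 < 7. The simplices of K, each written with vertices in increasing order, are:

  0-simplices (8): [0], [1], [2], [3], [4], [5], [6], [7]
  1-simplices (24): (24 of them)
  2-simplices (16): [0,1,6], [0,1,7], [0,2,3], [0,2,6], [0,3,4], [0,4,7], [1,2,3], [1,2,4], [1,3,7], [1,4,6], [2,4,5], [2,5,6], [3,4,6], [3,6,7], [4,5,7], [5,6,7]

Hence C_0 ≅ Z^8, C_1 ≅ Z^24, C_2 ≅ Z^16.

∂_1: C_1 → C_0 is given by ∂[p,q] = [q] − [p]. For instance
  ∂[2,3] = [3] − [2].
This gives a 8×24 integer matrix of rank 7; reducing to Smith normal form yields diagonal entries (1,1,1,1,1,1,1).

∂_2: C_2 → C_1 maps a triangle to the signed sum of its edges. For instance
  ∂[3,4,6] = [4,6] − [3,6] + [3,4],
  ∂[1,2,4] = [2,4] − [1,4] + [1,2].
The 24×16 boundary matrix has rank 15 and Smith normal form diag(1,1,1,1,1,1,1,1,1,1,1,1,1,1,1).

Computing H_k = (kernel of ∂_k) / (image of ∂_{k+1}):

  H_0: rank C_0 − rank ∂_1 = 8 − 7 = 1, and the invariant factors of ∂_1 are all 1, so H_0 ≅ Z.
  H_1: rank ker ∂_1 − rank ∂_2 = (24 − 7) − 15 = 2, and the invariant factors of ∂_2 are all 1, so H_1 ≅ Z^2.
  H_2: rank ker ∂_2 − rank ∂_3 = (16 − 15) − 0 = 1, and there is no ∂_3, so H_2 ≅ Z.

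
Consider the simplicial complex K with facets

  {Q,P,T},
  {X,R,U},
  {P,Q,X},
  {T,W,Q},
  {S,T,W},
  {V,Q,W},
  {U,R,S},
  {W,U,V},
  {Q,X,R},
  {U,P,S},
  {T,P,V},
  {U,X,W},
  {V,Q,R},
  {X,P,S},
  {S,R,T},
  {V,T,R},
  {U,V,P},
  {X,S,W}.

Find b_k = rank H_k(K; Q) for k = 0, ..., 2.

We work with the vertex ordering P < Q < R < S < T < U < V < W < X. The simplices of K, each written with vertices in increasing order, are:

  0-simplices (9): P, Q, R, S, T, U, V, W, X
  1-simplices (27): PQ, PS, PT, PU, PV, PX, QR, QT, QV, QW, QX, RS, RT, RU, RV, RX, ST, SU, SW, SX, TV, TW, UV, UW, UX, VW, WX
  2-simplices (18): PQT, PQX, PSU, PSX, PTV, PUV, QRV, QRX, QTW, QVW, RST, RSU, RTV, RUX, STW, SWX, UVW, UWX

Hence C_0 ≅ Z^9, C_1 ≅ Z^27, C_2 ≅ Z^18.

The boundary map ∂_1: C_1 → C_0 sends each edge [p,q] (with p < q) to q − p.
The 9×27 boundary matrix has rank 8 and Smith normal form diag(1,1,1,1,1,1,1,1).

∂_2: C_2 → C_1 acts by ∂[p,q,r] = [q,r] − [p,r] + [p,q]. For instance
  ∂STW = TW − SW + ST,
  ∂RSU = SU − RU + RS.
The resulting 27×18 matrix has rank 18, and its Smith normal form has invariant factors (1,1,1,1,1,1,1,1,1,1,1,1,1,1,1,1,1,2).

From H_k ≅ ker(∂_k) / im(∂_{k+1}) we obtain:

  H_0: rank C_0 − rank ∂_1 = 9 − 8 = 1, and the invariant factors of ∂_1 are all 1, so H_0 = Z.
  H_1: rank ker ∂_1 − rank ∂_2 = (27 − 8) − 18 = 1, and ∂_2 has invariant factor 2 > 1, so H_1 = Z ⊕ Z/2Z.
  H_2: rank ker ∂_2 − rank ∂_3 = (18 − 18) − 0 = 0, and there is no ∂_3, so H_2 = 0.

(K is a triangulation of the Klein bottle.)

Hence the Betti numbers are b_0 = 1, b_1 = 1, b_2 = 0.

b_0 = 1, b_1 = 1, b_2 = 0.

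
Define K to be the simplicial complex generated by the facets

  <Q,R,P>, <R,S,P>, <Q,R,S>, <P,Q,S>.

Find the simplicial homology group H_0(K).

Fix the vertex order P < Q < R < S and write every simplex with vertices in increasing order. Then dim K = 2 and the simplices of K are:

  0-simplices (4): P, Q, R, S
  1-simplices (6): PQ, PR, PS, QR, QS, RS
  2-simplices (4): PQR, PQS, PRS, QRS

so the chain groups are C_0 ≅ Z^4, C_1 ≅ Z^6, C_2 ≅ Z^4.

The boundary map ∂_1: C_1 → C_0 sends each edge [p,q] (with p < q) to q − p.
The 4×6 boundary matrix has rank 3 and Smith normal form diag(1,1,1).

The boundary map ∂_2: C_2 → C_1 sends each 2-simplex [p,q,r] to [q,r] − [p,r] + [p,q]. For instance
  ∂QRS = RS − QS + QR,
  ∂PQS = QS − PS + PQ.
The 6×4 boundary matrix has rank 3 and Smith normal form diag(1,1,1).

Computing H_k = (kernel of ∂_k) / (image of ∂_{k+1}):

  H_0: rank C_0 − rank ∂_1 = 4 − 3 = 1, and the invariant factors of ∂_1 are all 1, so H_0 ≅ Z.

H_0 = Z.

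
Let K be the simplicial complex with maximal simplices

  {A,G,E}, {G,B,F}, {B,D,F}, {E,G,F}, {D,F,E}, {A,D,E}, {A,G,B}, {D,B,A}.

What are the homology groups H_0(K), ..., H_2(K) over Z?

Take the total order A < B < D < E < F < G on the vertex set. Then K (dimension 2) consists of the simplices:

  0-simplices (6): A, B, D, E, F, G
  1-simplices (12): AB, AD, AE, AG, BD, BF, BG, DE, DF, EF, EG, FG
  2-simplices (8): ABD, ABG, ADE, AEG, BDF, BFG, DEF, EFG

so the chain groups are C_0 ≅ Z^6, C_1 ≅ Z^12, C_2 ≅ Z^8.

The boundary map ∂_1: C_1 → C_0 sends each edge [p,q] (with p < q) to q − p.
This gives a 6×12 integer matrix of rank 5; reducing to Smith normal form yields diagonal entries (1,1,1,1,1).

Boundary ∂_2: C_2 → C_1 sends each 2-simplex [p,q,r] to [q,r] − [p,r] + [p,q]. For instance
  ∂ABG = BG − AG + AB,
  ∂ABD = BD − AD + AB.
As a 12×8 matrix over Z this has rank 7, with invariant factors (1,1,1,1,1,1,1).

Computing H_k = (kernel of ∂_k) / (image of ∂_{k+1}):

  H_0: rank C_0 − rank ∂_1 = 6 − 5 = 1, and the invariant factors of ∂_1 are all 1, so H_0 ≅ Z.
  H_1: rank ker ∂_1 − rank ∂_2 = (12 − 5) − 7 = 0, and the invariant factors of ∂_2 are all 1, so H_1 ≅ 0.
  H_2: rank ker ∂_2 − rank ∂_3 = (8 − 7) − 0 = 1, and there is no ∂_3, so H_2 ≅ Z.

(K is a triangulation of the 2-sphere S^2.)

H_0 ≅ Z,  H_1 = 0,  H_2 ≅ Z.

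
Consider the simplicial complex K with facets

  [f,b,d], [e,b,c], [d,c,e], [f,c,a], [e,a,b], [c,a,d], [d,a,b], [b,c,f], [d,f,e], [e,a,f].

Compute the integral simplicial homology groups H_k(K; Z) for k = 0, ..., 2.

Fix the vertex order a < b < c < d < e < f and write every simplex with vertices in increasing order. Then dim K = 2 and the simplices of K are:

  0-simplices (6): a, b, c, d, e, f
  1-simplices (15): ab, ac, ad, ae, af, bc, bd, be, bf, cd, ce, cf, de, df, ef
  2-simplices (10): abd, abe, acd, acf, aef, bce, bcf, bdf, cde, def

giving chain groups C_0 ≅ Z^6, C_1 ≅ Z^15, C_2 ≅ Z^10.

Boundary ∂_1: C_1 → C_0 is given by ∂[p,q] = [q] − [p]. For instance
  ∂ac = c − a.
As a 6×15 matrix over Z this has rank 5, with invariant factors (1,1,1,1,1).

The boundary map ∂_2: C_2 → C_1 acts by ∂[p,q,r] = [q,r] − [p,r] + [p,q]. For instance
  ∂bce = ce − be + bc,
  ∂abd = bd − ad + ab.
This gives a 15×10 integer matrix of rank 10; reducing to Smith normal form yields diagonal entries (1,1,1,1,1,1,1,1,1,2).

Computing H_k = (kernel of ∂_k) / (image of ∂_{k+1}):

  H_0: rank C_0 − rank ∂_1 = 6 − 5 = 1, and the invariant factors of ∂_1 are all 1, so H_0 ≅ Z.
  H_1: rank ker ∂_1 − rank ∂_2 = (15 − 5) − 10 = 0, and ∂_2 has invariant factor 2 > 1, so H_1 ≅ Z/2.
  H_2: rank ker ∂_2 − rank ∂_3 = (10 − 10) − 0 = 0, and there is no ∂_3, so H_2 ≅ 0.

H_0 ≅ Z,  H_1 ≅ Z/2,  H_2 = 0.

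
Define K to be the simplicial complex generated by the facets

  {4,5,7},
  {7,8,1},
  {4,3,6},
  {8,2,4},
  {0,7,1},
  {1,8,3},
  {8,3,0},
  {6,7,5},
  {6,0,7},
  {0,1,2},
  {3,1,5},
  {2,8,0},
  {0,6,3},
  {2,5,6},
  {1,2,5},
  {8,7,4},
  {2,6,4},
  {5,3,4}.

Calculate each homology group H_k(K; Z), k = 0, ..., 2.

H_0 = Z,  H_1 = Z ⊕ Z/2Z,  H_2 = 0.

K has 9 vertices, 27 edges, 18 triangles.
rank ∂_0 = 0, rank ∂_1 = 8 ⇒ b_0 = 9 − 0 − 8 = 1; all invariant factors of ∂_1 are 1 so no torsion. So H_0 = Z.
rank ∂_1 = 8, rank ∂_2 = 18 ⇒ b_1 = 27 − 8 − 18 = 1; ∂_2 has invariant factor(s) [2] giving torsion. So H_1 = Z ⊕ Z/2Z.
rank ∂_2 = 18, rank ∂_3 = 0 ⇒ b_2 = 18 − 18 − 0 = 0. So H_2 = 0.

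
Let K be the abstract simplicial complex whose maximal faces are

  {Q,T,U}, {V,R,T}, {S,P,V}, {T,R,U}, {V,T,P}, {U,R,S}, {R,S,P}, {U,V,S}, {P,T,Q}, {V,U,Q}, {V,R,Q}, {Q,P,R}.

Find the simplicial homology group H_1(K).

Fix the vertex order P < Q < R < S < T < U < V and write every simplex with vertices in increasing order. Then dim K = 2 and the simplices of K are:

  0-simplices (7): P, Q, R, S, T, U, V
  1-simplices (18): PQ, PR, PS, PT, PV, QR, QT, QU, QV, RS, RT, RU, RV, SU, SV, TU, TV, UV
  2-simplices (12): PQR, PQT, PRS, PSV, PTV, QRV, QTU, QUV, RSU, RTU, RTV, SUV

so the chain groups are C_0 ≅ Z^7, C_1 ≅ Z^18, C_2 ≅ Z^12.

The boundary map ∂_1: C_1 → C_0 sends each edge [p,q] (with p < q) to q − p. For instance
  ∂RU = U − R.
As a 7×18 matrix over Z this has rank 6, with invariant factors (1,1,1,1,1,1).

∂_2: C_2 → C_1 maps a triangle to the signed sum of its edges. For instance
  ∂PSV = SV − PV + PS,
  ∂SUV = UV − SV + SU.
The resulting 18×12 matrix has rank 12, and its Smith normal form has invariant factors (1,1,1,1,1,1,1,1,1,1,1,2).

From H_k ≅ ker(∂_k) / im(∂_{k+1}) we obtain:

  H_1: rank ker ∂_1 − rank ∂_2 = (18 − 6) − 12 = 0, and ∂_2 has invariant factor 2 > 1, so H_1 ≅ Z/2.

H_1 = Z/2.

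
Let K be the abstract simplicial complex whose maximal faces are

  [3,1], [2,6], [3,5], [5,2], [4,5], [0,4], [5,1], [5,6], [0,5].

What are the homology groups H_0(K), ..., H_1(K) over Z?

K has 7 vertices, 9 edges.
rank ∂_0 = 0, rank ∂_1 = 6 ⇒ b_0 = 7 − 0 − 6 = 1; all invariant factors of ∂_1 are 1 so no torsion. So H_0 = Z.
rank ∂_1 = 6, rank ∂_2 = 0 ⇒ b_1 = 9 − 6 − 0 = 3. So H_1 = Z^3.

H_0 = Z,  H_1 = Z^3.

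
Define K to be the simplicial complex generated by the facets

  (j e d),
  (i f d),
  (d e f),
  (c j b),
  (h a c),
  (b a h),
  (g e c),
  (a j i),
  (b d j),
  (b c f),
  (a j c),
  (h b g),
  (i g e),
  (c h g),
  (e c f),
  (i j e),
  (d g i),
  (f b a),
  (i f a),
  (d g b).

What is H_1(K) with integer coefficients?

Take the total order a < b < c < d < e < f < g < h < i < j on the vertex set. Then K (dimension 2) consists of the simplices:

  0-simplices (10): a, b, c, d, e, f, g, h, i, j
  1-simplices (30): ab, ac, af, ah, ai, aj, bc, bd, bf, bg, bh, bj, ce, cf, cg, ch, cj, de, df, dg, di, dj, ef, eg, ei, ej, fi, gh, gi, ij
  2-simplices (20): abf, abh, ach, acj, afi, aij, bcf, bcj, bdg, bdj, bgh, cef, ceg, cgh, def, dej, dfi, dgi, egi, eij

giving chain groups C_0 ≅ Z^10, C_1 ≅ Z^30, C_2 ≅ Z^20.

∂_1: C_1 → C_0 maps an edge to its endpoints' difference, ∂[p,q] = q − p. For instance
  ∂gh = h − g.
The 10×30 boundary matrix has rank 9 and Smith normal form diag(1,1,1,1,1,1,1,1,1).

∂_2: C_2 → C_1 sends each 2-simplex [p,q,r] to [q,r] − [p,r] + [p,q]. For instance
  ∂bdj = dj − bj + bd,
  ∂ach = ch − ah + ac.
The 30×20 boundary matrix has rank 20 and Smith normal form diag(1,1,1,1,1,1,1,1,1,1,1,1,1,1,1,1,1,1,1,2).

Reading off H_k = ker ∂_k / im ∂_{k+1}:

  H_1: rank ker ∂_1 − rank ∂_2 = (30 − 9) − 20 = 1, and ∂_2 has invariant factor 2 > 1, so H_1 = Z × Z/2.

H_1 = Z × Z/2.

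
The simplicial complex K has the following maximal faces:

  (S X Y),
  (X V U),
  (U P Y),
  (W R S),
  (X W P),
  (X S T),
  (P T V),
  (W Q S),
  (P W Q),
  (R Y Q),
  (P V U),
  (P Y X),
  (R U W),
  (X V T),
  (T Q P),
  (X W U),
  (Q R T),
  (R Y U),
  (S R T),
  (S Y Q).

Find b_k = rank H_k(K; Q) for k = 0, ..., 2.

K has 10 vertices, 30 edges, 20 triangles.
rank ∂_0 = 0, rank ∂_1 = 9 ⇒ b_0 = 10 − 0 − 9 = 1; all invariant factors of ∂_1 are 1 so no torsion. So H_0 ≅ Z.
rank ∂_1 = 9, rank ∂_2 = 20 ⇒ b_1 = 30 − 9 − 20 = 1; ∂_2 has invariant factor(s) [2] giving torsion. So H_1 ≅ Z ⊕ Z/2.
rank ∂_2 = 20, rank ∂_3 = 0 ⇒ b_2 = 20 − 20 − 0 = 0. So H_2 ≅ 0.

b_0 = 1, b_1 = 1, b_2 = 0.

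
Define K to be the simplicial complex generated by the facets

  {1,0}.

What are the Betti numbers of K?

b_0 = 1, b_1 = 0.

Order the vertices as 0 < 1. Listing each simplex with vertices in this order, K has dimension 1 with simplices:

  0-simplices (2): [0], [1]
  1-simplices (1): [0,1]

so the chain groups are C_0 ≅ Z^2, C_1 ≅ Z^1.

Boundary ∂_1: C_1 → C_0 is given by ∂[p,q] = [q] − [p].
This gives a 2×1 integer matrix of rank 1; reducing to Smith normal form yields diagonal entries (1).

From H_k ≅ ker(∂_k) / im(∂_{k+1}) we obtain:

  H_0: rank C_0 − rank ∂_1 = 2 − 1 = 1, and the invariant factors of ∂_1 are all 1, so H_0 ≅ Z.
  H_1: rank ker ∂_1 − rank ∂_2 = (1 − 1) − 0 = 0, and there is no ∂_2, so H_1 ≅ 0.

As a check, the Euler characteristic is 2 − 1 = 1, which agrees with 1 − 0 = 1.

Hence the Betti numbers are b_0 = 1, b_1 = 0.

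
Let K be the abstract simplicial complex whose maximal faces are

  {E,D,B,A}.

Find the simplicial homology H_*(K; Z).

H_0 = Z,  H_1 = 0,  H_2 = 0,  H_3 = 0.

Fix the vertex order A < B < D < E and write every simplex with vertices in increasing order. Then dim K = 3 and the simplices of K are:

  0-simplices (4): A, B, D, E
  1-simplices (6): AB, AD, AE, BD, BE, DE
  2-simplices (4): ABD, ABE, ADE, BDE
  3-simplices (1): ABDE

Hence C_0 ≅ Z^4, C_1 ≅ Z^6, C_2 ≅ Z^4, C_3 ≅ Z^1.

Boundary ∂_1: C_1 → C_0 is given by ∂[p,q] = [q] − [p]. For instance
  ∂AE = E − A.
This gives a 4×6 integer matrix of rank 3; reducing to Smith normal form yields diagonal entries (1,1,1).

The boundary map ∂_2: C_2 → C_1 acts by ∂[p,q,r] = [q,r] − [p,r] + [p,q]. For instance
  ∂ABD = BD − AD + AB,
  ∂ADE = DE − AE + AD.
The resulting 6×4 matrix has rank 3, and its Smith normal form has invariant factors (1,1,1).

The boundary map ∂_3: C_3 → C_2 sends each 3-simplex σ to the alternating sum Σ_i (−1)^i (σ with its i-th vertex removed). For instance
  ∂ABDE = BDE − ADE + ABE − ABD.
The 4×1 boundary matrix has rank 1 and Smith normal form diag(1).

Computing H_k = (kernel of ∂_k) / (image of ∂_{k+1}):

  H_0: rank C_0 − rank ∂_1 = 4 − 3 = 1, and the invariant factors of ∂_1 are all 1, so H_0 ≅ Z.
  H_1: rank ker ∂_1 − rank ∂_2 = (6 − 3) − 3 = 0, and the invariant factors of ∂_2 are all 1, so H_1 ≅ 0.
  H_2: rank ker ∂_2 − rank ∂_3 = (4 − 3) − 1 = 0, and the invariant factors of ∂_3 are all 1, so H_2 ≅ 0.
  H_3: rank ker ∂_3 − rank ∂_4 = (1 − 1) − 0 = 0, and there is no ∂_4, so H_3 ≅ 0.

(K is a triangulation of the 3-simplex.)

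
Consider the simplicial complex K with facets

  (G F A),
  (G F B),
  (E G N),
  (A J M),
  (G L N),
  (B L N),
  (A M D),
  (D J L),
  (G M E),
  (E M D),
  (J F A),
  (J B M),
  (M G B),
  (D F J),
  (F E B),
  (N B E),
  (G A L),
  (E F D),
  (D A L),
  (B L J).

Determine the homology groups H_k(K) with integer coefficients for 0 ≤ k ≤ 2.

H_0 ≅ Z,  H_1 ≅ Z × Z/2,  H_2 = 0.

We work with the vertex ordering A < B < D < E < F < G < J < L < M < N. The simplices of K, each written with vertices in increasing order, are:

  0-simplices (10): A, B, D, E, F, G, J, L, M, N
  1-simplices (30): AD, AF, AG, AJ, AL, AM, BE, BF, BG, BJ, BL, BM, BN, DE, DF, DJ, DL, DM, EF, EG, EM, EN, FG, FJ, GL, GM, GN, JL, JM, LN
  2-simplices (20): ADL, ADM, AFG, AFJ, AGL, AJM, BEF, BEN, BFG, BGM, BJL, BJM, BLN, DEF, DEM, DFJ, DJL, EGM, EGN, GLN

Hence C_0 ≅ Z^10, C_1 ≅ Z^30, C_2 ≅ Z^20.

The boundary map ∂_1: C_1 → C_0 sends each edge [p,q] (with p < q) to q − p. For instance
  ∂EG = G − E.
The 10×30 boundary matrix has rank 9 and Smith normal form diag(1,1,1,1,1,1,1,1,1).

Boundary ∂_2: C_2 → C_1 maps a triangle to the signed sum of its edges. For instance
  ∂DEF = EF − DF + DE,
  ∂DJL = JL − DL + DJ.
The 30×20 boundary matrix has rank 20 and Smith normal form diag(1,1,1,1,1,1,1,1,1,1,1,1,1,1,1,1,1,1,1,2).

From H_k ≅ ker(∂_k) / im(∂_{k+1}) we obtain:

  H_0: rank C_0 − rank ∂_1 = 10 − 9 = 1, and the invariant factors of ∂_1 are all 1, so H_0 ≅ Z.
  H_1: rank ker ∂_1 − rank ∂_2 = (30 − 9) − 20 = 1, and ∂_2 has invariant factor 2 > 1, so H_1 ≅ Z × Z/2.
  H_2: rank ker ∂_2 − rank ∂_3 = (20 − 20) − 0 = 0, and there is no ∂_3, so H_2 ≅ 0.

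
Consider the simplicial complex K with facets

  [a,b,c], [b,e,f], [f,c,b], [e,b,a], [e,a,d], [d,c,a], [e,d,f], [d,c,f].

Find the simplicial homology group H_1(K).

H_1 = 0.

K has 6 vertices, 12 edges, 8 triangles.
rank ∂_1 = 5, rank ∂_2 = 7 ⇒ b_1 = 12 − 5 − 7 = 0; all invariant factors of ∂_2 are 1 so no torsion. So H_1 ≅ 0.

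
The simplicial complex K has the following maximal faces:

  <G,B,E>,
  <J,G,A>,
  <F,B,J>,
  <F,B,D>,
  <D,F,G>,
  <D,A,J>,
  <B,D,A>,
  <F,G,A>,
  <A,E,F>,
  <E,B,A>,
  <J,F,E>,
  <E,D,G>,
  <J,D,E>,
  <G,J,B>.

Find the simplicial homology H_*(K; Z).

H_0 ≅ Z,  H_1 ≅ Z^2,  H_2 ≅ Z.

Fix the vertex order A < B < D < E < F < G < J and write every simplex with vertices in increasing order. Then dim K = 2 and the simplices of K are:

  0-simplices (7): A, B, D, E, F, G, J
  1-simplices (21): AB, AD, AE, AF, AG, AJ, BD, BE, BF, BG, BJ, DE, DF, DG, DJ, EF, EG, EJ, FG, FJ, GJ
  2-simplices (14): ABD, ABE, ADJ, AEF, AFG, AGJ, BDF, BEG, BFJ, BGJ, DEG, DEJ, DFG, EFJ

Hence C_0 ≅ Z^7, C_1 ≅ Z^21, C_2 ≅ Z^14.

Boundary ∂_1: C_1 → C_0 is given by ∂[p,q] = [q] − [p]. For instance
  ∂BF = F − B.
This gives a 7×21 integer matrix of rank 6; reducing to Smith normal form yields diagonal entries (1,1,1,1,1,1).

∂_2: C_2 → C_1 maps a triangle to the signed sum of its edges. For instance
  ∂ABD = BD − AD + AB,
  ∂DEG = EG − DG + DE.
The resulting 21×14 matrix has rank 13, and its Smith normal form has invariant factors (1,1,1,1,1,1,1,1,1,1,1,1,1).

Reading off H_k = ker ∂_k / im ∂_{k+1}:

  H_0: rank C_0 − rank ∂_1 = 7 − 6 = 1, and the invariant factors of ∂_1 are all 1, so H_0 ≅ Z.
  H_1: rank ker ∂_1 − rank ∂_2 = (21 − 6) − 13 = 2, and the invariant factors of ∂_2 are all 1, so H_1 ≅ Z^2.
  H_2: rank ker ∂_2 − rank ∂_3 = (14 − 13) − 0 = 1, and there is no ∂_3, so H_2 ≅ Z.

As a check, the Euler characteristic is 7 − 21 + 14 = 0, which agrees with 1 − 2 + 1 = 0.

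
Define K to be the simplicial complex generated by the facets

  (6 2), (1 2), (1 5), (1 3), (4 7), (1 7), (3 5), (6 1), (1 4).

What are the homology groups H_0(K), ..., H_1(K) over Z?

H_0 ≅ Z,  H_1 ≅ Z^3.

Order the vertices as 1 < 2 < 3 < 4 < 5 < 6 < 7. Listing each simplex with vertices in this order, K has dimension 1 with simplices:

  0-simplices (7): [1], [2], [3], [4], [5], [6], [7]
  1-simplices (9): [1,2], [1,3], [1,4], [1,5], [1,6], [1,7], [2,6], [3,5], [4,7]

Hence C_0 ≅ Z^7, C_1 ≅ Z^9.

Boundary ∂_1: C_1 → C_0 is given by ∂[p,q] = [q] − [p].
As a 7×9 matrix over Z this has rank 6, with invariant factors (1,1,1,1,1,1).

Now H_k = ker ∂_k / im ∂_{k+1}, so:

  H_0: rank C_0 − rank ∂_1 = 7 − 6 = 1, and the invariant factors of ∂_1 are all 1, so H_0 = Z.
  H_1: rank ker ∂_1 − rank ∂_2 = (9 − 6) − 0 = 3, and there is no ∂_2, so H_1 = Z^3.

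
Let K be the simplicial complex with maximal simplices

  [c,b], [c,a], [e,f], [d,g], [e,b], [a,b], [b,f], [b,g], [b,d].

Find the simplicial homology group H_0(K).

H_0 = Z.

Fix the vertex order a < b < c < d < e < f < g and write every simplex with vertices in increasing order. Then dim K = 1 and the simplices of K are:

  0-simplices (7): a, b, c, d, e, f, g
  1-simplices (9): ab, ac, bc, bd, be, bf, bg, dg, ef

so the chain groups are C_0 ≅ Z^7, C_1 ≅ Z^9.

Boundary ∂_1: C_1 → C_0 maps an edge to its endpoints' difference, ∂[p,q] = q − p.
This gives a 7×9 integer matrix of rank 6; reducing to Smith normal form yields diagonal entries (1,1,1,1,1,1).

Reading off H_k = ker ∂_k / im ∂_{k+1}:

  H_0: rank C_0 − rank ∂_1 = 7 − 6 = 1, and the invariant factors of ∂_1 are all 1, so H_0 = Z.

(K is a triangulation of a wedge of 3 circles.)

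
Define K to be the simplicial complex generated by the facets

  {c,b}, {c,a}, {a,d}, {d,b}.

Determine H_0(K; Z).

Fix the vertex order a < b < c < d and write every simplex with vertices in increasing order. Then dim K = 1 and the simplices of K are:

  0-simplices (4): a, b, c, d
  1-simplices (4): ac, ad, bc, bd

so the chain groups are C_0 ≅ Z^4, C_1 ≅ Z^4.

∂_1: C_1 → C_0 sends each edge [p,q] (with p < q) to q − p. For instance
  ∂ad = d − a.
This gives a 4×4 integer matrix of rank 3; reducing to Smith normal form yields diagonal entries (1,1,1).

Reading off H_k = ker ∂_k / im ∂_{k+1}:

  H_0: rank C_0 − rank ∂_1 = 4 − 3 = 1, and the invariant factors of ∂_1 are all 1, so H_0 ≅ Z.

(K is a triangulation of the circle S^1.)

H_0 ≅ Z.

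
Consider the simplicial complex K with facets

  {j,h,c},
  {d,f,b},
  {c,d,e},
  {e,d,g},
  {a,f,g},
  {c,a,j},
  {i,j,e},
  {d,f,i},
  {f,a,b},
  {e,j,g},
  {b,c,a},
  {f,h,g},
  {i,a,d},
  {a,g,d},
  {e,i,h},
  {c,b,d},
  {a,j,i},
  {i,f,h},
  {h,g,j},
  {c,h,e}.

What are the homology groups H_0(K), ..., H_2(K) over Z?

We work with the vertex ordering a < b < c < d < e < f < g < h < i < j. The simplices of K, each written with vertices in increasing order, are:

  0-simplices (10): a, b, c, d, e, f, g, h, i, j
  1-simplices (30): ab, ac, ad, af, ag, ai, aj, bc, bd, bf, cd, ce, ch, cj, de, df, dg, di, eg, eh, ei, ej, fg, fh, fi, gh, gj, hi, hj, ij
  2-simplices (20): abc, abf, acj, adg, adi, afg, aij, bcd, bdf, cde, ceh, chj, deg, dfi, egj, ehi, eij, fgh, fhi, ghj

giving chain groups C_0 ≅ Z^10, C_1 ≅ Z^30, C_2 ≅ Z^20.

∂_1: C_1 → C_0 is given by ∂[p,q] = [q] − [p]. For instance
  ∂de = e − d.
This gives a 10×30 integer matrix of rank 9; reducing to Smith normal form yields diagonal entries (1,1,1,1,1,1,1,1,1).

∂_2: C_2 → C_1 maps a triangle to the signed sum of its edges. For instance
  ∂fhi = hi − fi + fh,
  ∂dfi = fi − di + df.
As a 30×20 matrix over Z this has rank 20, with invariant factors (1,1,1,1,1,1,1,1,1,1,1,1,1,1,1,1,1,1,1,2).

From H_k ≅ ker(∂_k) / im(∂_{k+1}) we obtain:

  H_0: rank C_0 − rank ∂_1 = 10 − 9 = 1, and the invariant factors of ∂_1 are all 1, so H_0 ≅ Z.
  H_1: rank ker ∂_1 − rank ∂_2 = (30 − 9) − 20 = 1, and ∂_2 has invariant factor 2 > 1, so H_1 ≅ Z × Z/2.
  H_2: rank ker ∂_2 − rank ∂_3 = (20 − 20) − 0 = 0, and there is no ∂_3, so H_2 ≅ 0.

H_0 = Z,  H_1 = Z × Z/2,  H_2 = 0.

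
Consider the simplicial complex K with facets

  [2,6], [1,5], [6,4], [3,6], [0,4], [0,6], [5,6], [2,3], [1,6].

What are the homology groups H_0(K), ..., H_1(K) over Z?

We work with the vertex ordering 0 < 1 < 2 < 3 < 4 < 5 < 6. The simplices of K, each written with vertices in increasing order, are:

  0-simplices (7): [0], [1], [2], [3], [4], [5], [6]
  1-simplices (9): [0,4], [0,6], [1,5], [1,6], [2,3], [2,6], [3,6], [4,6], [5,6]

so the chain groups are C_0 ≅ Z^7, C_1 ≅ Z^9.

Boundary ∂_1: C_1 → C_0 maps an edge to its endpoints' difference, ∂[p,q] = q − p.
The resulting 7×9 matrix has rank 6, and its Smith normal form has invariant factors (1,1,1,1,1,1).

Now H_k = ker ∂_k / im ∂_{k+1}, so:

  H_0: rank C_0 − rank ∂_1 = 7 − 6 = 1, and the invariant factors of ∂_1 are all 1, so H_0 = Z.
  H_1: rank ker ∂_1 − rank ∂_2 = (9 − 6) − 0 = 3, and there is no ∂_2, so H_1 = Z^3.

(K is a triangulation of a wedge of 3 circles.)

H_0 = Z,  H_1 = Z^3.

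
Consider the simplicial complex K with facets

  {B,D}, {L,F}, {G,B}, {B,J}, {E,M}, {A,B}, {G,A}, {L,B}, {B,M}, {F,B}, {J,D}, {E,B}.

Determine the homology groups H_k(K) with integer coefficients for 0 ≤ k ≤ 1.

Take the total order A < B < D < E < F < G < J < L < M on the vertex set. Then K (dimension 1) consists of the simplices:

  0-simplices (9): A, B, D, E, F, G, J, L, M
  1-simplices (12): AB, AG, BD, BE, BF, BG, BJ, BL, BM, DJ, EM, FL

Hence C_0 ≅ Z^9, C_1 ≅ Z^12.

The boundary map ∂_1: C_1 → C_0 maps an edge to its endpoints' difference, ∂[p,q] = q − p. For instance
  ∂DJ = J − D.
The 9×12 boundary matrix has rank 8 and Smith normal form diag(1,1,1,1,1,1,1,1).

Reading off H_k = ker ∂_k / im ∂_{k+1}:

  H_0: rank C_0 − rank ∂_1 = 9 − 8 = 1, and the invariant factors of ∂_1 are all 1, so H_0 = Z.
  H_1: rank ker ∂_1 − rank ∂_2 = (12 − 8) − 0 = 4, and there is no ∂_2, so H_1 = Z^4.

(K is a triangulation of a wedge of 4 circles.)

H_0 = Z,  H_1 = Z^4.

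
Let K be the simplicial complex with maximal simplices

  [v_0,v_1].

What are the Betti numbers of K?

Take the total order v_0 < v_1 on the vertex set. Then K (dimension 1) consists of the simplices:

  0-simplices (2): [v_0], [v_1]
  1-simplices (1): [v_0,v_1]

giving chain groups C_0 ≅ Z^2, C_1 ≅ Z^1.

∂_1: C_1 → C_0 is given by ∂[p,q] = [q] − [p]. For instance
  ∂[v_0,v_1] = [v_1] − [v_0].
The 2×1 boundary matrix has rank 1 and Smith normal form diag(1).

Now H_k = ker ∂_k / im ∂_{k+1}, so:

  H_0: rank C_0 − rank ∂_1 = 2 − 1 = 1, and the invariant factors of ∂_1 are all 1, so H_0 ≅ Z.
  H_1: rank ker ∂_1 − rank ∂_2 = (1 − 1) − 0 = 0, and there is no ∂_2, so H_1 ≅ 0.

As a check, the Euler characteristic is 2 − 1 = 1, which agrees with 1 − 0 = 1.

Hence the Betti numbers are b_0 = 1, b_1 = 0.

b_0 = 1, b_1 = 0.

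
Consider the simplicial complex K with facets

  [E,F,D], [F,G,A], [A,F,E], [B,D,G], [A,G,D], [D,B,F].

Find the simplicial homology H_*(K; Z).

H_0 = Z,  H_1 = Z,  H_2 = 0.

Order the vertices as A < B < D < E < F < G. Listing each simplex with vertices in this order, K has dimension 2 with simplices:

  0-simplices (6): A, B, D, E, F, G
  1-simplices (12): AD, AE, AF, AG, BD, BF, BG, DE, DF, DG, EF, FG
  2-simplices (6): ADG, AEF, AFG, BDF, BDG, DEF

so the chain groups are C_0 ≅ Z^6, C_1 ≅ Z^12, C_2 ≅ Z^6.

Boundary ∂_1: C_1 → C_0 sends each edge [p,q] (with p < q) to q − p. For instance
  ∂BD = D − B.
As a 6×12 matrix over Z this has rank 5, with invariant factors (1,1,1,1,1).

The boundary map ∂_2: C_2 → C_1 maps a triangle to the signed sum of its edges. For instance
  ∂BDG = DG − BG + BD,
  ∂ADG = DG − AG + AD.
This gives a 12×6 integer matrix of rank 6; reducing to Smith normal form yields diagonal entries (1,1,1,1,1,1).

Now H_k = ker ∂_k / im ∂_{k+1}, so:

  H_0: rank C_0 − rank ∂_1 = 6 − 5 = 1, and the invariant factors of ∂_1 are all 1, so H_0 ≅ Z.
  H_1: rank ker ∂_1 − rank ∂_2 = (12 − 5) − 6 = 1, and the invariant factors of ∂_2 are all 1, so H_1 ≅ Z.
  H_2: rank ker ∂_2 − rank ∂_3 = (6 − 6) − 0 = 0, and there is no ∂_3, so H_2 ≅ 0.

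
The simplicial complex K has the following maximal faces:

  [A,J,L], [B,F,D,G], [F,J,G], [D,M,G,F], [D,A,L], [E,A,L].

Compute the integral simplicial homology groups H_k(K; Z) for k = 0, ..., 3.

We work with the vertex ordering A < B < D < E < F < G < J < L < M. The simplices of K, each written with vertices in increasing order, are:

  0-simplices (9): A, B, D, E, F, G, J, L, M
  1-simplices (18): AD, AE, AJ, AL, BD, BF, BG, DF, DG, DL, DM, EL, FG, FJ, FM, GJ, GM, JL
  2-simplices (11): ADL, AEL, AJL, BDF, BDG, BFG, DFG, DFM, DGM, FGJ, FGM
  3-simplices (2): BDFG, DFGM

giving chain groups C_0 ≅ Z^9, C_1 ≅ Z^18, C_2 ≅ Z^11, C_3 ≅ Z^2.

Boundary ∂_1: C_1 → C_0 sends each edge [p,q] (with p < q) to q − p.
The 9×18 boundary matrix has rank 8 and Smith normal form diag(1,1,1,1,1,1,1,1).

∂_2: C_2 → C_1 acts by ∂[p,q,r] = [q,r] − [p,r] + [p,q]. For instance
  ∂BDF = DF − BF + BD,
  ∂FGM = GM − FM + FG.
The 18×11 boundary matrix has rank 9 and Smith normal form diag(1,1,1,1,1,1,1,1,1).

∂_3: C_3 → C_2 sends each 3-simplex σ to the alternating sum Σ_i (−1)^i (σ with its i-th vertex removed). For instance
  ∂BDFG = DFG − BFG + BDG − BDF,
  ∂DFGM = FGM − DGM + DFM − DFG.
The resulting 11×2 matrix has rank 2, and its Smith normal form has invariant factors (1,1).

Reading off H_k = ker ∂_k / im ∂_{k+1}:

  H_0: rank C_0 − rank ∂_1 = 9 − 8 = 1, and the invariant factors of ∂_1 are all 1, so H_0 = Z.
  H_1: rank ker ∂_1 − rank ∂_2 = (18 − 8) − 9 = 1, and the invariant factors of ∂_2 are all 1, so H_1 = Z.
  H_2: rank ker ∂_2 − rank ∂_3 = (11 − 9) − 2 = 0, and the invariant factors of ∂_3 are all 1, so H_2 = 0.
  H_3: rank ker ∂_3 − rank ∂_4 = (2 − 2) − 0 = 0, and there is no ∂_4, so H_3 = 0.

H_0 = Z,  H_1 = Z,  H_2 = 0,  H_3 = 0.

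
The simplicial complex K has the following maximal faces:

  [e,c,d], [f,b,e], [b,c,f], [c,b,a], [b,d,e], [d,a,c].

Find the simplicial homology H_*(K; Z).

H_0 ≅ Z,  H_1 ≅ Z,  H_2 = 0.

Order the vertices as a < b < c < d < e < f. Listing each simplex with vertices in this order, K has dimension 2 with simplices:

  0-simplices (6): a, b, c, d, e, f
  1-simplices (12): ab, ac, ad, bc, bd, be, bf, cd, ce, cf, de, ef
  2-simplices (6): abc, acd, bcf, bde, bef, cde

so the chain groups are C_0 ≅ Z^6, C_1 ≅ Z^12, C_2 ≅ Z^6.

∂_1: C_1 → C_0 is given by ∂[p,q] = [q] − [p]. For instance
  ∂cf = f − c.
The resulting 6×12 matrix has rank 5, and its Smith normal form has invariant factors (1,1,1,1,1).

The boundary map ∂_2: C_2 → C_1 acts by ∂[p,q,r] = [q,r] − [p,r] + [p,q]. For instance
  ∂bcf = cf − bf + bc,
  ∂cde = de − ce + cd.
The resulting 12×6 matrix has rank 6, and its Smith normal form has invariant factors (1,1,1,1,1,1).

Computing H_k = (kernel of ∂_k) / (image of ∂_{k+1}):

  H_0: rank C_0 − rank ∂_1 = 6 − 5 = 1, and the invariant factors of ∂_1 are all 1, so H_0 ≅ Z.
  H_1: rank ker ∂_1 − rank ∂_2 = (12 − 5) − 6 = 1, and the invariant factors of ∂_2 are all 1, so H_1 ≅ Z.
  H_2: rank ker ∂_2 − rank ∂_3 = (6 − 6) − 0 = 0, and there is no ∂_3, so H_2 ≅ 0.

As a check, the Euler characteristic is 6 − 12 + 6 = 0, which agrees with 1 − 1 + 0 = 0.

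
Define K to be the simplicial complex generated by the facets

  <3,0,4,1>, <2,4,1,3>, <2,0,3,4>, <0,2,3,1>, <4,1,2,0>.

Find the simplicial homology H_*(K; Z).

H_0 ≅ Z,  H_1 = 0,  H_2 = 0,  H_3 ≅ Z.

Take the total order 0 < 1 < 2 < 3 < 4 on the vertex set. Then K (dimension 3) consists of the simplices:

  0-simplices (5): [0], [1], [2], [3], [4]
  1-simplices (10): [0,1], [0,2], [0,3], [0,4], [1,2], [1,3], [1,4], [2,3], [2,4], [3,4]
  2-simplices (10): [0,1,2], [0,1,3], [0,1,4], [0,2,3], [0,2,4], [0,3,4], [1,2,3], [1,2,4], [1,3,4], [2,3,4]
  3-simplices (5): [0,1,2,3], [0,1,2,4], [0,1,3,4], [0,2,3,4], [1,2,3,4]

Hence C_0 ≅ Z^5, C_1 ≅ Z^10, C_2 ≅ Z^10, C_3 ≅ Z^5.

The boundary map ∂_1: C_1 → C_0 is given by ∂[p,q] = [q] − [p]. For instance
  ∂[3,4] = [4] − [3].
This gives a 5×10 integer matrix of rank 4; reducing to Smith normal form yields diagonal entries (1,1,1,1).

The boundary map ∂_2: C_2 → C_1 maps a triangle to the signed sum of its edges. For instance
  ∂[2,3,4] = [3,4] − [2,4] + [2,3],
  ∂[1,3,4] = [3,4] − [1,4] + [1,3].
The 10×10 boundary matrix has rank 6 and Smith normal form diag(1,1,1,1,1,1).

The boundary map ∂_3: C_3 → C_2 sends each 3-simplex σ to the alternating sum Σ_i (−1)^i (σ with its i-th vertex removed). For instance
  ∂[0,1,3,4] = [1,3,4] − [0,3,4] + [0,1,4] − [0,1,3],
  ∂[0,2,3,4] = [2,3,4] − [0,3,4] + [0,2,4] − [0,2,3].
As a 10×5 matrix over Z this has rank 4, with invariant factors (1,1,1,1).

Computing H_k = (kernel of ∂_k) / (image of ∂_{k+1}):

  H_0: rank C_0 − rank ∂_1 = 5 − 4 = 1, and the invariant factors of ∂_1 are all 1, so H_0 ≅ Z.
  H_1: rank ker ∂_1 − rank ∂_2 = (10 − 4) − 6 = 0, and the invariant factors of ∂_2 are all 1, so H_1 ≅ 0.
  H_2: rank ker ∂_2 − rank ∂_3 = (10 − 6) − 4 = 0, and the invariant factors of ∂_3 are all 1, so H_2 ≅ 0.
  H_3: rank ker ∂_3 − rank ∂_4 = (5 − 4) − 0 = 1, and there is no ∂_4, so H_3 ≅ Z.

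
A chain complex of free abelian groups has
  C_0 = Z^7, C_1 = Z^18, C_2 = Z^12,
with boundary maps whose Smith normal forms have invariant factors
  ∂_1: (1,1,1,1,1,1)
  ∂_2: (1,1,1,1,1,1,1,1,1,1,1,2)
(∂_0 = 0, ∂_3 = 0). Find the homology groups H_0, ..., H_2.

H_0 = Z,  H_1 = Z_2,  H_2 = 0.

H_0: b_0 = 7 − 0 − 6 = 1; torsion from ∂_1 factors > 1: none. So H_0 = Z.
H_1: b_1 = 18 − 6 − 12 = 0; torsion from ∂_2 factors > 1: [2]. So H_1 = Z_2.
H_2: b_2 = 12 − 12 − 0 = 0; torsion from ∂_3 factors > 1: none. So H_2 = 0.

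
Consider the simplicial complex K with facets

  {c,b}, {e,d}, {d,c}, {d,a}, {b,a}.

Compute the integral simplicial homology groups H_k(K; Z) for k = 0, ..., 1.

K has 5 vertices, 5 edges.
rank ∂_0 = 0, rank ∂_1 = 4 ⇒ b_0 = 5 − 0 − 4 = 1; all invariant factors of ∂_1 are 1 so no torsion. So H_0 ≅ Z.
rank ∂_1 = 4, rank ∂_2 = 0 ⇒ b_1 = 5 − 4 − 0 = 1. So H_1 ≅ Z.

H_0 = Z,  H_1 = Z.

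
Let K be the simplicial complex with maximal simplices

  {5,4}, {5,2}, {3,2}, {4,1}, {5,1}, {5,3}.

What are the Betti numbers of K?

b_0 = 1, b_1 = 2.

Order the vertices as 1 < 2 < 3 < 4 < 5. Listing each simplex with vertices in this order, K has dimension 1 with simplices:

  0-simplices (5): [1], [2], [3], [4], [5]
  1-simplices (6): [1,4], [1,5], [2,3], [2,5], [3,5], [4,5]

so the chain groups are C_0 ≅ Z^5, C_1 ≅ Z^6.

∂_1: C_1 → C_0 sends each edge [p,q] (with p < q) to q − p.
The resulting 5×6 matrix has rank 4, and its Smith normal form has invariant factors (1,1,1,1).

Now H_k = ker ∂_k / im ∂_{k+1}, so:

  H_0: rank C_0 − rank ∂_1 = 5 − 4 = 1, and the invariant factors of ∂_1 are all 1, so H_0 ≅ Z.
  H_1: rank ker ∂_1 − rank ∂_2 = (6 − 4) − 0 = 2, and there is no ∂_2, so H_1 ≅ Z^2.

As a check, the Euler characteristic is 5 − 6 = -1, which agrees with 1 − 2 = -1.
(K is a triangulation of a wedge of 2 circles.)

Hence the Betti numbers are b_0 = 1, b_1 = 2.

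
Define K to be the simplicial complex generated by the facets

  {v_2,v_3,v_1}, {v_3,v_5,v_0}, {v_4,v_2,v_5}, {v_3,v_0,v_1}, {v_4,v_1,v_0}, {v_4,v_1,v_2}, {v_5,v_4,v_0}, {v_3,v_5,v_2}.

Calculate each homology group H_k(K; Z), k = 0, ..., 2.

We work with the vertex ordering v_0 < v_1 < v_2 < v_3 < v_4 < v_5. The simplices of K, each written with vertices in increasing order, are:

  0-simplices (6): [v_0], [v_1], [v_2], [v_3], [v_4], [v_5]
  1-simplices (12): [v_0,v_1], [v_0,v_3], [v_0,v_4], [v_0,v_5], [v_1,v_2], [v_1,v_3], [v_1,v_4], [v_2,v_3], [v_2,v_4], [v_2,v_5], [v_3,v_5], [v_4,v_5]
  2-simplices (8): [v_0,v_1,v_3], [v_0,v_1,v_4], [v_0,v_3,v_5], [v_0,v_4,v_5], [v_1,v_2,v_3], [v_1,v_2,v_4], [v_2,v_3,v_5], [v_2,v_4,v_5]

Hence C_0 ≅ Z^6, C_1 ≅ Z^12, C_2 ≅ Z^8.

The boundary map ∂_1: C_1 → C_0 maps an edge to its endpoints' difference, ∂[p,q] = q − p.
The 6×12 boundary matrix has rank 5 and Smith normal form diag(1,1,1,1,1).

The boundary map ∂_2: C_2 → C_1 maps a triangle to the signed sum of its edges. For instance
  ∂[v_0,v_3,v_5] = [v_3,v_5] − [v_0,v_5] + [v_0,v_3],
  ∂[v_0,v_1,v_4] = [v_1,v_4] − [v_0,v_4] + [v_0,v_1].
As a 12×8 matrix over Z this has rank 7, with invariant factors (1,1,1,1,1,1,1).

Computing H_k = (kernel of ∂_k) / (image of ∂_{k+1}):

  H_0: rank C_0 − rank ∂_1 = 6 − 5 = 1, and the invariant factors of ∂_1 are all 1, so H_0 ≅ Z.
  H_1: rank ker ∂_1 − rank ∂_2 = (12 − 5) − 7 = 0, and the invariant factors of ∂_2 are all 1, so H_1 ≅ 0.
  H_2: rank ker ∂_2 − rank ∂_3 = (8 − 7) − 0 = 1, and there is no ∂_3, so H_2 ≅ Z.

As a check, the Euler characteristic is 6 − 12 + 8 = 2, which agrees with 1 − 0 + 1 = 2.

H_0 = Z,  H_1 = 0,  H_2 = Z.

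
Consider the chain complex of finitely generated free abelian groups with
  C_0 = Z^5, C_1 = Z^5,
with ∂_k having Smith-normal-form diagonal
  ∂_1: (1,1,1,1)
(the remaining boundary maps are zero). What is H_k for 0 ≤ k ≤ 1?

H_0: b_0 = 5 − 0 − 4 = 1; torsion from ∂_1 factors > 1: none. So H_0 ≅ Z.
H_1: b_1 = 5 − 4 − 0 = 1; torsion from ∂_2 factors > 1: none. So H_1 ≅ Z.

H_0 ≅ Z,  H_1 ≅ Z.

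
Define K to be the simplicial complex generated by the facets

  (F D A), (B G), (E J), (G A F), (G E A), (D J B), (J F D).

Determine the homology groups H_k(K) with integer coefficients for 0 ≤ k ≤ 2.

H_0 ≅ Z,  H_1 ≅ Z^2,  H_2 = 0.

Order the vertices as A < B < D < E < F < G < J. Listing each simplex with vertices in this order, K has dimension 2 with simplices:

  0-simplices (7): A, B, D, E, F, G, J
  1-simplices (13): AD, AE, AF, AG, BD, BG, BJ, DF, DJ, EG, EJ, FG, FJ
  2-simplices (5): ADF, AEG, AFG, BDJ, DFJ

so the chain groups are C_0 ≅ Z^7, C_1 ≅ Z^13, C_2 ≅ Z^5.

The boundary map ∂_1: C_1 → C_0 maps an edge to its endpoints' difference, ∂[p,q] = q − p. For instance
  ∂BG = G − B.
This gives a 7×13 integer matrix of rank 6; reducing to Smith normal form yields diagonal entries (1,1,1,1,1,1).

Boundary ∂_2: C_2 → C_1 acts by ∂[p,q,r] = [q,r] − [p,r] + [p,q]. For instance
  ∂ADF = DF − AF + AD,
  ∂AEG = EG − AG + AE.
The 13×5 boundary matrix has rank 5 and Smith normal form diag(1,1,1,1,1).

Now H_k = ker ∂_k / im ∂_{k+1}, so:

  H_0: rank C_0 − rank ∂_1 = 7 − 6 = 1, and the invariant factors of ∂_1 are all 1, so H_0 = Z.
  H_1: rank ker ∂_1 − rank ∂_2 = (13 − 6) − 5 = 2, and the invariant factors of ∂_2 are all 1, so H_1 = Z^2.
  H_2: rank ker ∂_2 − rank ∂_3 = (5 − 5) − 0 = 0, and there is no ∂_3, so H_2 = 0.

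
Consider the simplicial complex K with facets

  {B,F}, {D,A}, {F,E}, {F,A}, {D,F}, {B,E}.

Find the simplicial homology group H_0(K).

H_0 ≅ Z.

Take the total order A < B < D < E < F on the vertex set. Then K (dimension 1) consists of the simplices:

  0-simplices (5): A, B, D, E, F
  1-simplices (6): AD, AF, BE, BF, DF, EF

so the chain groups are C_0 ≅ Z^5, C_1 ≅ Z^6.

∂_1: C_1 → C_0 sends each edge [p,q] (with p < q) to q − p. For instance
  ∂DF = F − D.
As a 5×6 matrix over Z this has rank 4, with invariant factors (1,1,1,1).

Now H_k = ker ∂_k / im ∂_{k+1}, so:

  H_0: rank C_0 − rank ∂_1 = 5 − 4 = 1, and the invariant factors of ∂_1 are all 1, so H_0 ≅ Z.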